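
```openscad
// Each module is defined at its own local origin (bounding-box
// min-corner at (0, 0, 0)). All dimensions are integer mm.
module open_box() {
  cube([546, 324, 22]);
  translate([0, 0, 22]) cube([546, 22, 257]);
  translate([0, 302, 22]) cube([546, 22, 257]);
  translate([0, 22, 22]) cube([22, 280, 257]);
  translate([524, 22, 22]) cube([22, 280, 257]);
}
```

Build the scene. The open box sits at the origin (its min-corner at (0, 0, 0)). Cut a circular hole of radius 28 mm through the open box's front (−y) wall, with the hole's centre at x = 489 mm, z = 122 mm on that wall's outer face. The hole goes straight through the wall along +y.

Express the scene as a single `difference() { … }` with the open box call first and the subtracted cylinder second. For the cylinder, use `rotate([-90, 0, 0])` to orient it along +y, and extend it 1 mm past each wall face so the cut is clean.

difference() {
  open_box();
  translate([489, -1, 122]) rotate([-90, 0, 0]) cylinder(h = 24, r = 28);
}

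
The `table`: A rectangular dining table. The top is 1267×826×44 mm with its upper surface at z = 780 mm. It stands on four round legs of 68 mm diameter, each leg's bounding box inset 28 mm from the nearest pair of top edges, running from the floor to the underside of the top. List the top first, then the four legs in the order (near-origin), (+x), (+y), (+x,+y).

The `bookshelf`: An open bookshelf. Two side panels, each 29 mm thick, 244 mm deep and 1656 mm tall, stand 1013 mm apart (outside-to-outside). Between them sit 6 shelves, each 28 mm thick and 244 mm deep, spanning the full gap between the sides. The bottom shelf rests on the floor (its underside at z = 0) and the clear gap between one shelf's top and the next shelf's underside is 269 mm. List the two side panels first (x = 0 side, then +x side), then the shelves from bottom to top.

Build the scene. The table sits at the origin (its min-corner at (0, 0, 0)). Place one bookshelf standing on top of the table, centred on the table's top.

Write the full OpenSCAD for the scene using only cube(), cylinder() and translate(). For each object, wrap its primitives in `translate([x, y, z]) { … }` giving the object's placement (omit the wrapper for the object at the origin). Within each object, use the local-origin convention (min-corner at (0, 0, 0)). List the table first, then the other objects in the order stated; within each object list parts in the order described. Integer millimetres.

translate([0, 0, 736]) cube([1267, 826, 44]);
translate([62, 62, 0]) cylinder(h = 736, r = 34);
translate([1205, 62, 0]) cylinder(h = 736, r = 34);
translate([62, 764, 0]) cylinder(h = 736, r = 34);
translate([1205, 764, 0]) cylinder(h = 736, r = 34);
translate([127, 291, 780]) {
  cube([29, 244, 1656]);
  translate([984, 0, 0]) cube([29, 244, 1656]);
  translate([29, 0, 0]) cube([955, 244, 28]);
  translate([29, 0, 297]) cube([955, 244, 28]);
  translate([29, 0, 594]) cube([955, 244, 28]);
  translate([29, 0, 891]) cube([955, 244, 28]);
  translate([29, 0, 1188]) cube([955, 244, 28]);
  translate([29, 0, 1485]) cube([955, 244, 28]);
}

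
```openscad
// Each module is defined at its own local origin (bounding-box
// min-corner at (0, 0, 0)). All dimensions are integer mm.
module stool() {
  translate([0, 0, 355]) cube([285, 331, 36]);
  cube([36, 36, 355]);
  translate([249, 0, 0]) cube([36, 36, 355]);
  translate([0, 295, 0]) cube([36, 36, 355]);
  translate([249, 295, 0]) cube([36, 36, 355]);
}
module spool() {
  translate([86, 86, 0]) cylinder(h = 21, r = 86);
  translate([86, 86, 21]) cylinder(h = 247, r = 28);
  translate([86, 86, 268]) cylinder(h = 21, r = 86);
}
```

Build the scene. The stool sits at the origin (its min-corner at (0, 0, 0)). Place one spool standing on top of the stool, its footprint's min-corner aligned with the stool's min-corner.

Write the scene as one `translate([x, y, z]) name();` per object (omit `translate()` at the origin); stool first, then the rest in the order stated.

stool();
translate([0, 0, 391]) spool();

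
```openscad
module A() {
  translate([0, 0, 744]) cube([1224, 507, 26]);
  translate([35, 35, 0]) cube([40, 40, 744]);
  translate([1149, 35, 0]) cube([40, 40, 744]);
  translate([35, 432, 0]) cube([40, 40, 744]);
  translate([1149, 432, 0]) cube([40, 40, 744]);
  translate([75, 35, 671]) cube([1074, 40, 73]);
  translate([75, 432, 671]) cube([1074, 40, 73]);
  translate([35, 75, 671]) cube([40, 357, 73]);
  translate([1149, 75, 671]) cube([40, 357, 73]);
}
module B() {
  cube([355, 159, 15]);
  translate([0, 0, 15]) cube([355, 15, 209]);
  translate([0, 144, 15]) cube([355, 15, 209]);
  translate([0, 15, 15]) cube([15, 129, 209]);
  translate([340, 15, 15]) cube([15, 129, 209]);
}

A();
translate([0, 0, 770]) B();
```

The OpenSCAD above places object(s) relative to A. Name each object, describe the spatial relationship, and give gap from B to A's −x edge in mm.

The open box's min-x is at 0; the table's min-x is 0; gap = 0 mm.

A is a table. B is an open box. The open box is on top of the table. The gap from the open box to the table's −x edge is 0 mm.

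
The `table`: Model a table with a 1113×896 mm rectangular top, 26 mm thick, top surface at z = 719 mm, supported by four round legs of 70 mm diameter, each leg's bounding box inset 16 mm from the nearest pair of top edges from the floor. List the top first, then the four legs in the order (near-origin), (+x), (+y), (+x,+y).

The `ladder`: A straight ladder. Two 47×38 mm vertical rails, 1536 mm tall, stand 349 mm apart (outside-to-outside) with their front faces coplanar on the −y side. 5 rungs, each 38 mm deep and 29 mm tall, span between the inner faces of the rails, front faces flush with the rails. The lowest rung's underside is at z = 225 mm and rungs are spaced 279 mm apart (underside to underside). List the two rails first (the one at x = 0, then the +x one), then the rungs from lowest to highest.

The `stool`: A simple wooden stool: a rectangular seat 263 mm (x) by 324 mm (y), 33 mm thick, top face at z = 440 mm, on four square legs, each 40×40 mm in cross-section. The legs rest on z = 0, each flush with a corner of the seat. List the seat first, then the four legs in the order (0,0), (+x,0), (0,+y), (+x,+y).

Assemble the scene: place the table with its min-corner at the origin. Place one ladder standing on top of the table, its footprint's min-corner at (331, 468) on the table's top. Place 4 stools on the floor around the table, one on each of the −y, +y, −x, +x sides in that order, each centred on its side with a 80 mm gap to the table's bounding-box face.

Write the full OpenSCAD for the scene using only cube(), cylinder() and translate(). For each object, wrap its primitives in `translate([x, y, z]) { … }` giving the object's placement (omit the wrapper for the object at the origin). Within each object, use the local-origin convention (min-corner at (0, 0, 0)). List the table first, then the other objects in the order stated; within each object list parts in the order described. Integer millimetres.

translate([0, 0, 693]) cube([1113, 896, 26]);
translate([51, 51, 0]) cylinder(h = 693, r = 35);
translate([1062, 51, 0]) cylinder(h = 693, r = 35);
translate([51, 845, 0]) cylinder(h = 693, r = 35);
translate([1062, 845, 0]) cylinder(h = 693, r = 35);
translate([331, 468, 719]) {
  cube([47, 38, 1536]);
  translate([302, 0, 0]) cube([47, 38, 1536]);
  translate([47, 0, 225]) cube([255, 38, 29]);
  translate([47, 0, 504]) cube([255, 38, 29]);
  translate([47, 0, 783]) cube([255, 38, 29]);
  translate([47, 0, 1062]) cube([255, 38, 29]);
  translate([47, 0, 1341]) cube([255, 38, 29]);
}
translate([425, -404, 0]) {
  translate([0, 0, 407]) cube([263, 324, 33]);
  cube([40, 40, 407]);
  translate([223, 0, 0]) cube([40, 40, 407]);
  translate([0, 284, 0]) cube([40, 40, 407]);
  translate([223, 284, 0]) cube([40, 40, 407]);
}
translate([425, 976, 0]) {
  translate([0, 0, 407]) cube([263, 324, 33]);
  cube([40, 40, 407]);
  translate([223, 0, 0]) cube([40, 40, 407]);
  translate([0, 284, 0]) cube([40, 40, 407]);
  translate([223, 284, 0]) cube([40, 40, 407]);
}
translate([-343, 286, 0]) {
  translate([0, 0, 407]) cube([263, 324, 33]);
  cube([40, 40, 407]);
  translate([223, 0, 0]) cube([40, 40, 407]);
  translate([0, 284, 0]) cube([40, 40, 407]);
  translate([223, 284, 0]) cube([40, 40, 407]);
}
translate([1193, 286, 0]) {
  translate([0, 0, 407]) cube([263, 324, 33]);
  cube([40, 40, 407]);
  translate([223, 0, 0]) cube([40, 40, 407]);
  translate([0, 284, 0]) cube([40, 40, 407]);
  translate([223, 284, 0]) cube([40, 40, 407]);
}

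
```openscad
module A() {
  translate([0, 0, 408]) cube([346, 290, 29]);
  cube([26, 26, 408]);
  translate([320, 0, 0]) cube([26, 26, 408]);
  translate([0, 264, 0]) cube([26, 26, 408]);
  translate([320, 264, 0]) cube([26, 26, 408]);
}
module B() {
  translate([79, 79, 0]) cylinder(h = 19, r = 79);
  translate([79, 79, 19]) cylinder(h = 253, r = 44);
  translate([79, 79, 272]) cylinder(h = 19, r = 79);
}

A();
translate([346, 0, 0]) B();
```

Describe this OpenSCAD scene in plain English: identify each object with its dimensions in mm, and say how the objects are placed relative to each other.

A is a four-legged stool. The seat is 346×290 mm, 29 mm thick, top at z = 437 mm. It stands on four square legs, each 26×26 mm in cross-section, from z = 0 to the seat underside, each flush with a corner of the seat.

B is a spool: two coaxial disc flanges of radius 79 mm and thickness 19 mm, joined by a core cylinder of radius 44 mm and height 253 mm. The lower flange rests on z = 0 and the three cylinders share a vertical axis.

The spool is against the stool's +x side, with their −y faces flush.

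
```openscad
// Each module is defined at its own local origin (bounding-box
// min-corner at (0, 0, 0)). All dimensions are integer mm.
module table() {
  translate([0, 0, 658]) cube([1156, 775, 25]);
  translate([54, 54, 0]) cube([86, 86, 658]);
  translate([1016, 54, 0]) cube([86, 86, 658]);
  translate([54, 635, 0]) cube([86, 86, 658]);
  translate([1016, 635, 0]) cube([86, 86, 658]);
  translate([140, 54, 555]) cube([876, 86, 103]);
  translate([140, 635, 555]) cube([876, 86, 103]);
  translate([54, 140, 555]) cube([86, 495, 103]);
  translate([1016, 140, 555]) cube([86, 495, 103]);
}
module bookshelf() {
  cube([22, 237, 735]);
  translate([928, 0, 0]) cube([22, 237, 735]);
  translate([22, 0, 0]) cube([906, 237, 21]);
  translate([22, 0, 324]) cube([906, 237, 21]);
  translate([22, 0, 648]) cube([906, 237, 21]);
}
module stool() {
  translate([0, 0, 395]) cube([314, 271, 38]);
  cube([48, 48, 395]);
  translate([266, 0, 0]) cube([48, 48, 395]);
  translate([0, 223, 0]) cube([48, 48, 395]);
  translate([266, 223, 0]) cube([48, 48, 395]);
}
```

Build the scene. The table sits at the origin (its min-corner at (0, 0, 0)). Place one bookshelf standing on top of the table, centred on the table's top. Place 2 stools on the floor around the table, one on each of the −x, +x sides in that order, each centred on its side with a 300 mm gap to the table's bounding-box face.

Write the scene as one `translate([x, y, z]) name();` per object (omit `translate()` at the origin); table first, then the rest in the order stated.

table();
translate([103, 269, 683]) bookshelf();
translate([-614, 252, 0]) stool();
translate([1456, 252, 0]) stool();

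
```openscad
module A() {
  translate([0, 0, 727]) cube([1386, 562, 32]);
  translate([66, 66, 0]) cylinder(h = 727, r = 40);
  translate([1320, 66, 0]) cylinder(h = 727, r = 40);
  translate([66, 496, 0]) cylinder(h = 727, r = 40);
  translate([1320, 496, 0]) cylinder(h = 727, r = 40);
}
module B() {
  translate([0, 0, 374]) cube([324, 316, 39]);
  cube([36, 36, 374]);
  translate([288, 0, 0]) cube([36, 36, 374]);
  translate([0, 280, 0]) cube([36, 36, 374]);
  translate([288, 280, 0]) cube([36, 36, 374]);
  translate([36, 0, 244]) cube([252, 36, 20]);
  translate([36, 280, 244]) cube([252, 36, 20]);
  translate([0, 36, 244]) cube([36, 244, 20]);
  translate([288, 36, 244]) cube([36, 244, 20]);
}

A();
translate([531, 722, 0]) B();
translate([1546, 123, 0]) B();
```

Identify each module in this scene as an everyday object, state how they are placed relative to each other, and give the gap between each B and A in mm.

Each stool's nearest face is 160 mm from the table's bounding box.

A is a table. B is a stool. Two stools sit around the table at the +y, +x sides. The gap between each stool and the table is 160 mm.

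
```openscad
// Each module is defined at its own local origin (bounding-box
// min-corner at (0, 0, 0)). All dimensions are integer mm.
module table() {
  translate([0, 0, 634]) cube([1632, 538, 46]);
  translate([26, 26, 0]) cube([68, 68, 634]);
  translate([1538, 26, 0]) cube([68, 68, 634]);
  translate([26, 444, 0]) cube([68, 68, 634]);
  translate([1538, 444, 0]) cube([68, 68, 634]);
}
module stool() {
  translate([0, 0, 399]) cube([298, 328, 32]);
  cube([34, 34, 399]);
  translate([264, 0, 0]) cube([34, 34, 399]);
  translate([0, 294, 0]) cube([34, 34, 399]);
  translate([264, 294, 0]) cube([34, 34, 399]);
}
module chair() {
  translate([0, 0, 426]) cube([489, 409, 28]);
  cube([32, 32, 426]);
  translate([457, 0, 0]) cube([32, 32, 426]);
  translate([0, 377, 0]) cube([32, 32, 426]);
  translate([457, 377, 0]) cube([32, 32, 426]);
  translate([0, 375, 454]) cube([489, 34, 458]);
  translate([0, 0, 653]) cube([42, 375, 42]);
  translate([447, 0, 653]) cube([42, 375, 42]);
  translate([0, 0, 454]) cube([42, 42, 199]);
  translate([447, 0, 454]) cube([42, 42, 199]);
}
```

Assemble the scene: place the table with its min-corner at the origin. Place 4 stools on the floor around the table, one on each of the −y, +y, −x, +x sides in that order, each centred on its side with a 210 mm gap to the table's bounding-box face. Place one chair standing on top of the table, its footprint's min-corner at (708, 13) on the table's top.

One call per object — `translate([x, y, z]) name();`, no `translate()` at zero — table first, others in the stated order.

table();
translate([667, -538, 0]) stool();
translate([667, 748, 0]) stool();
translate([-508, 105, 0]) stool();
translate([1842, 105, 0]) stool();
translate([708, 13, 680]) chair();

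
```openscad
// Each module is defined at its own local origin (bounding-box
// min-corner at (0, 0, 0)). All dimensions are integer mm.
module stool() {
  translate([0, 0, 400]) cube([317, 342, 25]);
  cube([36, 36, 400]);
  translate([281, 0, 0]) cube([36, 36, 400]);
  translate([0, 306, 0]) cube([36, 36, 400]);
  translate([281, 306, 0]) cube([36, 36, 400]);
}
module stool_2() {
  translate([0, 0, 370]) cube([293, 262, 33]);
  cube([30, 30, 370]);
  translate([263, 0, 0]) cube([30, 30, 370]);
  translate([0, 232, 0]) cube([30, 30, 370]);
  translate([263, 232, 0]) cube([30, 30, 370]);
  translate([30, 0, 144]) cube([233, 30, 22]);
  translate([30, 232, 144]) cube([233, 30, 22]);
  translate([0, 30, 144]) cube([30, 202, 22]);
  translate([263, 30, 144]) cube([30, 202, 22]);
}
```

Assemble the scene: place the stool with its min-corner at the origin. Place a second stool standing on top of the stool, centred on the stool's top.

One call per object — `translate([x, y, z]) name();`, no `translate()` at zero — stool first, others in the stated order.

stool();
translate([12, 40, 425]) stool_2();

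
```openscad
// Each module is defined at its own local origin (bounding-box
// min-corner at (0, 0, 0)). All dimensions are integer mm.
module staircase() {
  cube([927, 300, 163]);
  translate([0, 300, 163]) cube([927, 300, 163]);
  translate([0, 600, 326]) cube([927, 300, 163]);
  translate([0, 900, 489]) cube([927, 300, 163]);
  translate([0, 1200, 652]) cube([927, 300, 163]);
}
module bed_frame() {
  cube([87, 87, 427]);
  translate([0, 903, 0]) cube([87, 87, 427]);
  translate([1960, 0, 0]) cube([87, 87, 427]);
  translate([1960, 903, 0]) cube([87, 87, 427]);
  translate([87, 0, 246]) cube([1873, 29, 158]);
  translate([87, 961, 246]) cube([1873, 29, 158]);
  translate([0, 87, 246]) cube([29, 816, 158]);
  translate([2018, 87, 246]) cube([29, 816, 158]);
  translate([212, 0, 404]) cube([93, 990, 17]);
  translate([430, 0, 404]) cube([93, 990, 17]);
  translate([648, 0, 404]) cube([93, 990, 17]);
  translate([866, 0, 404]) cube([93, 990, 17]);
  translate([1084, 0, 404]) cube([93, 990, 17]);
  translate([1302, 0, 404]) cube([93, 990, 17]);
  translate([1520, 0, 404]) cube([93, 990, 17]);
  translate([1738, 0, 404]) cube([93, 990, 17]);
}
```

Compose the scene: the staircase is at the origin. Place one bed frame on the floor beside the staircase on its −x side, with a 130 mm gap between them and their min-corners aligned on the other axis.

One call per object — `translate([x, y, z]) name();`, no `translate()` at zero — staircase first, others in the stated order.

staircase();
translate([-2177, 0, 0]) bed_frame();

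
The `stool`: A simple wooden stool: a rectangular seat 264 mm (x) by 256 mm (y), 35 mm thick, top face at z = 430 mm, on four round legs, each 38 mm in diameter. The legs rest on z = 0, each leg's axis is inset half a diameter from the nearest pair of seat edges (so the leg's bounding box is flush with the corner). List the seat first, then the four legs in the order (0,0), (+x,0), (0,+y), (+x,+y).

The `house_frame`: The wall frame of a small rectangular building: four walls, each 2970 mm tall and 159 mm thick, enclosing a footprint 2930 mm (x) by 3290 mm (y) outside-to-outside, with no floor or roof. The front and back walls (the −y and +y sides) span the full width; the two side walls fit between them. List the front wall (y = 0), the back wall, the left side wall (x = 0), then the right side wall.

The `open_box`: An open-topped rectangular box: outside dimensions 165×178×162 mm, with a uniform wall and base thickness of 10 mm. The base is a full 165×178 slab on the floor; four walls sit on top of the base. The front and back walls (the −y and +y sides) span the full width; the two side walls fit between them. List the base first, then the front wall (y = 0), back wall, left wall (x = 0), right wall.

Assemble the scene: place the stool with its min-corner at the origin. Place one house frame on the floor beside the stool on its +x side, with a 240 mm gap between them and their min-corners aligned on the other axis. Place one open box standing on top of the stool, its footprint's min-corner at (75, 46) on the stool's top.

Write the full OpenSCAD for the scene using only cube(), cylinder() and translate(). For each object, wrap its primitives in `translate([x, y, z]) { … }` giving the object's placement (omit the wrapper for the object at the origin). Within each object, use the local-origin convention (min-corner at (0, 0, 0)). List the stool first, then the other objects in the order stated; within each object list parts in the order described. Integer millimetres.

translate([0, 0, 395]) cube([264, 256, 35]);
translate([19, 19, 0]) cylinder(h = 395, r = 19);
translate([245, 19, 0]) cylinder(h = 395, r = 19);
translate([19, 237, 0]) cylinder(h = 395, r = 19);
translate([245, 237, 0]) cylinder(h = 395, r = 19);
translate([504, 0, 0]) {
  cube([2930, 159, 2970]);
  translate([0, 3131, 0]) cube([2930, 159, 2970]);
  translate([0, 159, 0]) cube([159, 2972, 2970]);
  translate([2771, 159, 0]) cube([159, 2972, 2970]);
}
translate([75, 46, 430]) {
  cube([165, 178, 10]);
  translate([0, 0, 10]) cube([165, 10, 152]);
  translate([0, 168, 10]) cube([165, 10, 152]);
  translate([0, 10, 10]) cube([10, 158, 152]);
  translate([155, 10, 10]) cube([10, 158, 152]);
}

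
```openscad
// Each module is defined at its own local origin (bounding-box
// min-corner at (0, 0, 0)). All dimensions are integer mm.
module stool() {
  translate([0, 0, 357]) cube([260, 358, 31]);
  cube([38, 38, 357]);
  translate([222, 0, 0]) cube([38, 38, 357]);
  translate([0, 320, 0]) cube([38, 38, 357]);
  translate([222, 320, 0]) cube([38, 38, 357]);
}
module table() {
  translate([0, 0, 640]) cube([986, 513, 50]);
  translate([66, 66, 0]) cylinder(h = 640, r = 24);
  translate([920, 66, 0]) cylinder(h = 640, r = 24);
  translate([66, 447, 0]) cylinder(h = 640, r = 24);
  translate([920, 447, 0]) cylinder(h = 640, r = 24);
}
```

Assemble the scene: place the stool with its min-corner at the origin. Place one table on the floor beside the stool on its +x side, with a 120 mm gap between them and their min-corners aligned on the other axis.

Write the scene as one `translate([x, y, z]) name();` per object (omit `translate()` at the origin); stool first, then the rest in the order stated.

stool();
translate([380, 0, 0]) table();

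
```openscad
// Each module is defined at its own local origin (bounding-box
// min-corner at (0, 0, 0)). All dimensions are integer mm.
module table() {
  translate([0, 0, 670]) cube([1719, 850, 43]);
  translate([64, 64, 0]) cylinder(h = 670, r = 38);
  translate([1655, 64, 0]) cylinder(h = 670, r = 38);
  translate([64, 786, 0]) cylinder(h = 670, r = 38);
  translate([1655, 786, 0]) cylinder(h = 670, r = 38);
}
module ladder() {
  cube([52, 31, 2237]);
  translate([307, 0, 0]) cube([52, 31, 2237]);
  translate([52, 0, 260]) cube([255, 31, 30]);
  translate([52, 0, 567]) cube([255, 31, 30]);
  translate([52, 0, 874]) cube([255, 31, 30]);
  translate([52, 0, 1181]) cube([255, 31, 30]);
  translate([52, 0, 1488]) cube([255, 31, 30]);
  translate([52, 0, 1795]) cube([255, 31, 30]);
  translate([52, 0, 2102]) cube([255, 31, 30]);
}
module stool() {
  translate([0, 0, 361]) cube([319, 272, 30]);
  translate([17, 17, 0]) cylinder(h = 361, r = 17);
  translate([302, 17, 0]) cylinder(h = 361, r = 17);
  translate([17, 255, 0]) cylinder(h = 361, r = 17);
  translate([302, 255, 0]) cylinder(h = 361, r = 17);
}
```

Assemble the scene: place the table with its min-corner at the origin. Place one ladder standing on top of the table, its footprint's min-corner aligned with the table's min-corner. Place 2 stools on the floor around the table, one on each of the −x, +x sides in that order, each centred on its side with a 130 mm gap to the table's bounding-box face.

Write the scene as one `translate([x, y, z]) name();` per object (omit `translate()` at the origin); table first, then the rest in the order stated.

table();
translate([0, 0, 713]) ladder();
translate([-449, 289, 0]) stool();
translate([1849, 289, 0]) stool();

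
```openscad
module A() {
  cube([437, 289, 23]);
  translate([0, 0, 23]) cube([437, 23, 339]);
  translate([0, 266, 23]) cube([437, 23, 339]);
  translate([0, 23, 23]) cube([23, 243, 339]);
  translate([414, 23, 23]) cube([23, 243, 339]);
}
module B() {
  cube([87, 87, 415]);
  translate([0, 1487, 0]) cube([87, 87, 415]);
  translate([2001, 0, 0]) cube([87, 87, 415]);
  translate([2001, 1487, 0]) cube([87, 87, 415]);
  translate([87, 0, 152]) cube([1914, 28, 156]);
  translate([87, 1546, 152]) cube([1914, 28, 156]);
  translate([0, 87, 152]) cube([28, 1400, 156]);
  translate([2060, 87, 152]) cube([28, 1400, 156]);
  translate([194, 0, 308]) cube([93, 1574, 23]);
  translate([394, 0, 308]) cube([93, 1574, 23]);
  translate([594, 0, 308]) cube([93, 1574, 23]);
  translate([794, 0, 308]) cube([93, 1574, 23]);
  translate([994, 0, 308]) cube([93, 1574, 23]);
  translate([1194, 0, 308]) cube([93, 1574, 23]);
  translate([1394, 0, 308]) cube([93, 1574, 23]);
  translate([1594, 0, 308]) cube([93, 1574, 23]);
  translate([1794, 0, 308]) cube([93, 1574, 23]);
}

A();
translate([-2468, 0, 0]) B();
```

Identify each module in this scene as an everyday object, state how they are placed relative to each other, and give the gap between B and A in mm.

A is an open box. B is a bed frame. The bed frame is on the floor beside the open box on its −x side. The gap between the bed frame and the open box is 380 mm.

The bed frame's nearest face is 380 mm from the open box's −x face.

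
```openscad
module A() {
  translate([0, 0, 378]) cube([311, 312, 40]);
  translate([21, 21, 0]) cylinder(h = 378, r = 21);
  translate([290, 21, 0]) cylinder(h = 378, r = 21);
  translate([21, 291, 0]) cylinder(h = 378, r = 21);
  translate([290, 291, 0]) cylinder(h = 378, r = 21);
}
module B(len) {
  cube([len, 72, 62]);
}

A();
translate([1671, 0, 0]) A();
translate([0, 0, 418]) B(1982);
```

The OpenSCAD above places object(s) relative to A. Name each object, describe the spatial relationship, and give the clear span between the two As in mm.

Second stool starts at x = 1671; first ends at x = 311; clear span = 1671 − 311 = 1360 mm.

A is a stool. B is a beam. A beam spans the tops of two stools. The clear span between the two stools is 1360 mm.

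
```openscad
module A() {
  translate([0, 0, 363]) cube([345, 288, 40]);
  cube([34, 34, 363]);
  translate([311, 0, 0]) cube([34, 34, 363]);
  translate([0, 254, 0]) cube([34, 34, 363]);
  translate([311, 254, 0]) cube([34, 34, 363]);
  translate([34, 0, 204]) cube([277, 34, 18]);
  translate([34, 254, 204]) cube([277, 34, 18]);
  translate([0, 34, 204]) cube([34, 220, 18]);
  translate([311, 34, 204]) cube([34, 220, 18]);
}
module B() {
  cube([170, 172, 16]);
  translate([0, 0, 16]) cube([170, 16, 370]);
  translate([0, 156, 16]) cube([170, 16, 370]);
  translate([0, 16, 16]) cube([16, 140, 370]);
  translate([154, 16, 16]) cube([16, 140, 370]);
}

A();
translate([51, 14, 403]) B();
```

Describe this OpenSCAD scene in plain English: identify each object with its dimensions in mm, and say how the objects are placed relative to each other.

A is a four-legged stool. The seat is 345×288 mm, 40 mm thick, top at z = 403 mm. It stands on four square legs, each 34×34 mm in cross-section, from z = 0 to the seat underside, each flush with a corner of the seat. Four stretchers, 34 mm wide and 18 mm tall, connect adjacent legs with their undersides at z = 204 mm, each running between the inner faces of the legs it joins and aligned with the legs' outer faces on the other axis.

B is an open storage box with external size 170×172×386 mm and wall thickness 16 mm (the base is also 16 mm thick). The base covers the whole footprint; the four walls stand on the base, with the y-facing walls full-width and the x-facing walls fitting between their inner faces.

The open box is on top of the stool.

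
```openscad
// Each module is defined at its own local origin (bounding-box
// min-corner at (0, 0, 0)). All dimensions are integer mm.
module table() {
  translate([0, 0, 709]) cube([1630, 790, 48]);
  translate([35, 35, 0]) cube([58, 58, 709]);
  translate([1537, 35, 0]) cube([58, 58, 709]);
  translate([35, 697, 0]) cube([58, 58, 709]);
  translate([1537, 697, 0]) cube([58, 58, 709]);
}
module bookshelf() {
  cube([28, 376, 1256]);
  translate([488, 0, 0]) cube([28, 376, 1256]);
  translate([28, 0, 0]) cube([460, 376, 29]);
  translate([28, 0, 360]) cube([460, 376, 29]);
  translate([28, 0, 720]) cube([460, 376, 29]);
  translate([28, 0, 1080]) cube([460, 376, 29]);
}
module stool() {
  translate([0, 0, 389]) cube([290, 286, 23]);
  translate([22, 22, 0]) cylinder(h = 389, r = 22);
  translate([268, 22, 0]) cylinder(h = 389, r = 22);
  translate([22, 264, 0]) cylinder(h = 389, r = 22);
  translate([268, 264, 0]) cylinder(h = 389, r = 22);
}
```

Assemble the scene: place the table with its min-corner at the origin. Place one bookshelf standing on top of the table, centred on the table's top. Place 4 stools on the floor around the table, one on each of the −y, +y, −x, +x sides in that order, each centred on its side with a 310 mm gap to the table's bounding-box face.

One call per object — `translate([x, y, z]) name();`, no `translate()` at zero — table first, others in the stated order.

table();
translate([557, 207, 757]) bookshelf();
translate([670, -596, 0]) stool();
translate([670, 1100, 0]) stool();
translate([-600, 252, 0]) stool();
translate([1940, 252, 0]) stool();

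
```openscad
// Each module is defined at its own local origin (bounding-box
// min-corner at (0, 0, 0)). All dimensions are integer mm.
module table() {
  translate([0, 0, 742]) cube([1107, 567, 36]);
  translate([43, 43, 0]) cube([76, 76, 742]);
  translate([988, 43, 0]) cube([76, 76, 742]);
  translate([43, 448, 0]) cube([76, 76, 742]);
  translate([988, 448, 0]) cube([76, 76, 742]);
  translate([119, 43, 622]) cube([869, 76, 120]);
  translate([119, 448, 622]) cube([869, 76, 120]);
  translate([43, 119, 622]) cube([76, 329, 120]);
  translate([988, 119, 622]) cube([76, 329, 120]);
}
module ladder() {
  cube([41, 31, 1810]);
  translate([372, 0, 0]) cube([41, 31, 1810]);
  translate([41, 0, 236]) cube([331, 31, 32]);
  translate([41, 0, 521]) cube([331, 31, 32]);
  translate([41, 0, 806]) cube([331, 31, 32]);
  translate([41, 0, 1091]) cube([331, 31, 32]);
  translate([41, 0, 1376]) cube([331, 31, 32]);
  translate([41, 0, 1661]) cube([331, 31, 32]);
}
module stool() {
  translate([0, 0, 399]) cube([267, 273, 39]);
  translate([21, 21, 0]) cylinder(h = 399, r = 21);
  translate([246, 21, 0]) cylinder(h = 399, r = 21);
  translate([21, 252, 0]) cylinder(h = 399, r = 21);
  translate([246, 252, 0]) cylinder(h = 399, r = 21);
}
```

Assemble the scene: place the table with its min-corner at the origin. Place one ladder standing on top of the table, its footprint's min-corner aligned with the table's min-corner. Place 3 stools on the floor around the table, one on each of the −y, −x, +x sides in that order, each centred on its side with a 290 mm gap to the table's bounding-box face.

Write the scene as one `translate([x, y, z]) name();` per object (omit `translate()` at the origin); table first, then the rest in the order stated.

table();
translate([0, 0, 778]) ladder();
translate([420, -563, 0]) stool();
translate([-557, 147, 0]) stool();
translate([1397, 147, 0]) stool();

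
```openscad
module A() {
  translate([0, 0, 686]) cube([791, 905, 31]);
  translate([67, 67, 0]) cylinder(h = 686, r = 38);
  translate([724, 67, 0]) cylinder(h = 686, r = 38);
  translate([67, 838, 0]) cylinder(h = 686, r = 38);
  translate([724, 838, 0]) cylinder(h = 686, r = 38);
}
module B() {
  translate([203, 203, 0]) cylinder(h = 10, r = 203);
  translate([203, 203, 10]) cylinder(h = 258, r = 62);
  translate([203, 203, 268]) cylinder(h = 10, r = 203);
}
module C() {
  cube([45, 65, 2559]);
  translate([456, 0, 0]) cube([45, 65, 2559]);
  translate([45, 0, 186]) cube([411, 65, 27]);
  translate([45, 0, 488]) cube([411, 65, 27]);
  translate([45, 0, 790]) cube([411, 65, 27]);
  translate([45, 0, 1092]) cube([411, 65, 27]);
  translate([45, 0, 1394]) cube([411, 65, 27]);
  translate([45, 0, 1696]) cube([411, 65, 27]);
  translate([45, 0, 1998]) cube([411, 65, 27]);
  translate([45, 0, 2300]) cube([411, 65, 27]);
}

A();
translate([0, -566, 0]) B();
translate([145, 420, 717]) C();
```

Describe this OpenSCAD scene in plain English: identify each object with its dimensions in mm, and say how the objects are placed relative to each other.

A is a table with a 791×905 mm rectangular top, 31 mm thick, top surface at z = 717 mm, supported by four round legs of 76 mm diameter, each leg's bounding box inset 29 mm from the nearest pair of top edges, running from the floor.

B is a spool: two coaxial disc flanges of radius 203 mm and thickness 10 mm, joined by a core cylinder of radius 62 mm and height 258 mm. The lower flange rests on z = 0 and the three cylinders share a vertical axis.

C is a straight ladder. Two 45×65 mm vertical rails, 2559 mm tall, stand 501 mm apart (outside-to-outside) with their front faces coplanar on the −y side. 8 rungs, each 65 mm deep and 27 mm tall, span between the inner faces of the rails, front faces flush with the rails. The lowest rung's underside is at z = 186 mm and rungs are spaced 302 mm apart (underside to underside).

The spool is on the floor beside the table on its −y side. The ladder is on top of the table, centred.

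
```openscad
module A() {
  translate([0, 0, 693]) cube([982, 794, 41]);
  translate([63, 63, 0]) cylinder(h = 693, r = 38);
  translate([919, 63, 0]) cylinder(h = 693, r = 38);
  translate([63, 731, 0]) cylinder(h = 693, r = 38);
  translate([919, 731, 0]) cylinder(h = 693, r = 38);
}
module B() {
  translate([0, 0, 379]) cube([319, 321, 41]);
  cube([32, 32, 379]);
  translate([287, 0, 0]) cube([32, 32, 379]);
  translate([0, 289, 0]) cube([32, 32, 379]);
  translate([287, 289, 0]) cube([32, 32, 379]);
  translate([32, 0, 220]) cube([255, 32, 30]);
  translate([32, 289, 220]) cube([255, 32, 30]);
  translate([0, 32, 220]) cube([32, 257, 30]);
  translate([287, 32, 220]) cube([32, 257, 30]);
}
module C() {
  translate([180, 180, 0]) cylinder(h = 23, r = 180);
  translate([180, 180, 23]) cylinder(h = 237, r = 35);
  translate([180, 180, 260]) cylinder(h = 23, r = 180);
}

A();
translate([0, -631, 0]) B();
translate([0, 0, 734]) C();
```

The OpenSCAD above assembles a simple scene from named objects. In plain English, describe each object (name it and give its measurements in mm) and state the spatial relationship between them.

A is a rectangular dining table. The top is 982×794×41 mm with its upper surface at z = 734 mm. It stands on four round legs of 76 mm diameter, each leg's bounding box inset 25 mm from the nearest pair of top edges, running from the floor to the underside of the top.

B is a simple wooden stool: a rectangular seat 319 mm (x) by 321 mm (y), 41 mm thick, top face at z = 420 mm, on four square legs, each 32×32 mm in cross-section. The legs rest on z = 0, each flush with a corner of the seat. Four stretchers, 32 mm wide and 30 mm tall, connect adjacent legs with their undersides at z = 220 mm, each running between the inner faces of the legs it joins and aligned with the legs' outer faces on the other axis.

C is a spool: two coaxial disc flanges of radius 180 mm and thickness 23 mm, joined by a core cylinder of radius 35 mm and height 237 mm. The lower flange rests on z = 0 and the three cylinders share a vertical axis.

The stool is on the floor beside the table on its −y side. The spool is on top of the table.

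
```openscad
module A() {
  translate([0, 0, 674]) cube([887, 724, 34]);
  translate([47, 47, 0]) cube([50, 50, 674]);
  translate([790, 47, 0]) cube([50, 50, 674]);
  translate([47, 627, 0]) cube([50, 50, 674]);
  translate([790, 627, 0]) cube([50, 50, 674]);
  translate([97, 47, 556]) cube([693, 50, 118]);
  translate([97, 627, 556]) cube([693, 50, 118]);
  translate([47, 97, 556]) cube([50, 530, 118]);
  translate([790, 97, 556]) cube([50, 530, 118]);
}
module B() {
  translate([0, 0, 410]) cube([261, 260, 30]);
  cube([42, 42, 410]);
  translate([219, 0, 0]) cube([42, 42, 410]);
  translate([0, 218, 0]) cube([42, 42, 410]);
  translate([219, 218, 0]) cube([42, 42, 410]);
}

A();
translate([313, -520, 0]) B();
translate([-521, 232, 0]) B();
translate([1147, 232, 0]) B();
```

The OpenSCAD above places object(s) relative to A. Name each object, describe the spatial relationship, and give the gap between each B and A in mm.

Each stool's nearest face is 260 mm from the table's bounding box.

A is a table. B is a stool. Three stools sit around the table at the −y, −x, +x sides. The gap between each stool and the table is 260 mm.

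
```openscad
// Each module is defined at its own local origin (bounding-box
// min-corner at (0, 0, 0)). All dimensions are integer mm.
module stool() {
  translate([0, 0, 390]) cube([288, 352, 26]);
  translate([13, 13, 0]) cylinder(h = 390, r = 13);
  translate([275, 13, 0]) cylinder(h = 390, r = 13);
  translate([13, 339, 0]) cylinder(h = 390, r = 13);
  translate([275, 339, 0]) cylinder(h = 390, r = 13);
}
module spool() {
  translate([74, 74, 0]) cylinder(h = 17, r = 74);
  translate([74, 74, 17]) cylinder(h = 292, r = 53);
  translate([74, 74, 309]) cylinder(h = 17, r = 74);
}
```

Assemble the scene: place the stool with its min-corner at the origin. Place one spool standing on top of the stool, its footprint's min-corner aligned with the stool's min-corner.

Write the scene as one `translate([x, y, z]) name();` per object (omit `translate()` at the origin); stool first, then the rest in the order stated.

stool();
translate([0, 0, 416]) spool();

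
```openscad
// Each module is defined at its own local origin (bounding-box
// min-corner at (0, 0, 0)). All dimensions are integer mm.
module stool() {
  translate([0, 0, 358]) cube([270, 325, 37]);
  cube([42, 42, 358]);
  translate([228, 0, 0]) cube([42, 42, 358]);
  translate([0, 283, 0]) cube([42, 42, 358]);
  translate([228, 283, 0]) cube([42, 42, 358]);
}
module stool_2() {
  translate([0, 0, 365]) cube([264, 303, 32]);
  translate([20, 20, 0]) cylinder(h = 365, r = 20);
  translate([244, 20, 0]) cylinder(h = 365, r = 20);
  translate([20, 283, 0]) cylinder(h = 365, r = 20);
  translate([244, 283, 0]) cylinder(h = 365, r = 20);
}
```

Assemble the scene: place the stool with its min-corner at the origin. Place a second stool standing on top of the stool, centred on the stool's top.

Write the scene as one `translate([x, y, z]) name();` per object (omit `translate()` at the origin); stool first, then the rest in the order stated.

stool();
translate([3, 11, 395]) stool_2();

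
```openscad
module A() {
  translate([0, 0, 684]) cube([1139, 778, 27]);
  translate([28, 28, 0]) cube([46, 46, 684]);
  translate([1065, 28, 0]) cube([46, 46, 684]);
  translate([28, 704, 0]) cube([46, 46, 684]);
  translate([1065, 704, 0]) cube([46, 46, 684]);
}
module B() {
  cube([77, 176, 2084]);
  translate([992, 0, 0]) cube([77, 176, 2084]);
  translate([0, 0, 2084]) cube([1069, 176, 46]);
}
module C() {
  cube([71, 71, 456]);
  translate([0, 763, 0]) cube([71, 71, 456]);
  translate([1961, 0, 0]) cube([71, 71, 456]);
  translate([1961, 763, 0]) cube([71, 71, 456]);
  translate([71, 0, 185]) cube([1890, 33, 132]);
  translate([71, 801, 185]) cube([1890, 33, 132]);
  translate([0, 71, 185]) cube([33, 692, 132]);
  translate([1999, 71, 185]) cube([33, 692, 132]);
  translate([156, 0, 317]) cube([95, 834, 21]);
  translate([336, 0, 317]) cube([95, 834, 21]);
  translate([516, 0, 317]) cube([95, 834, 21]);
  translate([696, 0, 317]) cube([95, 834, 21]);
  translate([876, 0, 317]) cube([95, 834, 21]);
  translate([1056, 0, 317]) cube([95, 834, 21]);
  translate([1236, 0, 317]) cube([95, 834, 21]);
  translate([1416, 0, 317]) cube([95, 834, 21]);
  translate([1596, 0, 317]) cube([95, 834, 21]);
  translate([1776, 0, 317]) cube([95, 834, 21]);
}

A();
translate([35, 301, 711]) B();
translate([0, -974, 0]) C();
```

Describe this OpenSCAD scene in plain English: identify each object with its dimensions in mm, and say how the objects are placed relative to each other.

A is a rectangular dining table. The top is 1139×778×27 mm with its upper surface at z = 711 mm. It stands on four 46×46 mm square legs, each inset 28 mm from the nearest pair of top edges, running from the floor to the underside of the top.

B is a door frame. The clear opening is 915 mm wide and 2084 mm high. Two 77 mm wide jambs, 176 mm deep, stand either side of the opening from the floor to the top of the opening. A 46 mm thick head sits across the top of both jambs, spanning the full outside width of the frame.

C is a bed frame 2032 mm long (x) by 834 mm wide (y). Four 71×71 mm corner posts, 456 mm tall, at the corners of the footprint. Four rails of 33 mm thickness and 132 mm height run between adjacent posts with their undersides at z = 185 mm, their outer faces flush with the outside of the frame (the two x-running rails run between the posts' inner faces; the two y-running rails run between the posts' inner faces). 10 slats, each 95 mm wide (x) and 21 mm thick, lie across the top of the two x-running rails, running the full 834 mm width of the frame in y; the slats are evenly spaced along x between the inner faces of the end posts with equal gaps (rounded down to the nearest mm) at the −x end and between each pair — any rounding remainder accumulates at the +x end.

The door frame is on top of the table, centred. The bed frame is on the floor beside the table on its −y side.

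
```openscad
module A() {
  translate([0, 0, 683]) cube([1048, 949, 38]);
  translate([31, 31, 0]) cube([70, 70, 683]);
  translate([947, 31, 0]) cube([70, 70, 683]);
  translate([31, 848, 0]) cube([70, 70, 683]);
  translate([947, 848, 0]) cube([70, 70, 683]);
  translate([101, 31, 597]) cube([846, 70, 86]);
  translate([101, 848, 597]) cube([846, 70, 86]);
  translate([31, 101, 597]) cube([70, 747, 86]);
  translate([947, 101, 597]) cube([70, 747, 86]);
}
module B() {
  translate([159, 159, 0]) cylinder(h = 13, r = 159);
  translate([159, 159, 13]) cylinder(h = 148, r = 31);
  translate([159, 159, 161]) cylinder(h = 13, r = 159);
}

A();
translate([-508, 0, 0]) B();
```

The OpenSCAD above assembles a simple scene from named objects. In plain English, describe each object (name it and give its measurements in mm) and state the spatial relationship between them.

A is a table with a 1048×949 mm rectangular top, 38 mm thick, top surface at z = 721 mm, supported by four 70×70 mm square legs, each inset 31 mm from the nearest pair of top edges, running from the floor. Four apron rails, 70 mm thick and 86 mm tall, run between adjacent legs with their top edges flush with the underside of the top and their outer faces flush with the legs' outer faces.

B is a spool: two coaxial disc flanges of radius 159 mm and thickness 13 mm, joined by a core cylinder of radius 31 mm and height 148 mm. The lower flange rests on z = 0 and the three cylinders share a vertical axis.

The spool is on the floor beside the table on its −x side.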